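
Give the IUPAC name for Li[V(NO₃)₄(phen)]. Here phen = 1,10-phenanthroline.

The 1 lithium counter-ion carries a total charge of +1, so each complex ion is 1−.
Ligand charges: 4×nitrato (-1 each), 1×1,10-phenanthroline (neutral); total -4. So V + (-4) = 1−, giving V = +3.
Ligands are named alphabetically: nitrato before phenanthroline.
The complex ion is anionic, so vanadium takes the -ate form vanadate(III).

lithium tetranitrato(1,10-phenanthroline)vanadate(III)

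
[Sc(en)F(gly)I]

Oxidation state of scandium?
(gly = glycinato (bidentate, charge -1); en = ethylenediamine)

+3

No counter-ion: the bracketed complex is neutral.
Ligand charges: 1×gly = -1; 1×F = -1; 1×en neutral; 1×I = -1; sum -3.
Sc + (-3) = 0 ⇒ Sc is +3.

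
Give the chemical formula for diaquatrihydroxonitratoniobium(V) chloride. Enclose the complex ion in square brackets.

[Nb(H2O)2(NO3)(OH)3]Cl

Ligands: 1 nitrato (NO3, -1), 2 aqua (H2O, neutral), 3 hydroxo (OH, -1). Ligand charge sum = -4.
Charge balance with chloride (-1) requires 1 complex ion per 1 chloride.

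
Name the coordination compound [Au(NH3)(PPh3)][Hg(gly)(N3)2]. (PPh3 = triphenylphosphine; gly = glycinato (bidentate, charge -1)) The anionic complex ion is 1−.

ammine(triphenylphosphine)gold(I) diazido(glycinato)mercurate(II)

Both ions are complex: the cation is named first with the plain metal name, the anion second with the -ate form; each ion's ligands are alphabetised independently.
The complex anion is given as 1−; its ligand charges sum to -3, so Hg = +2.
A 1:1 salt means the cation carries the equal and opposite charge, 1+.
Cation: ligand charges sum to 0; for the ion to be 1+, Au = +1.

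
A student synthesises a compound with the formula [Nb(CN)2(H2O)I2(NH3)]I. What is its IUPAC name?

ammineaquadicyanodiiodoniobium(V) iodide

The 1 iodide counter-ion carries a total charge of -1, so each complex ion is 1+.
Ligand charges: 1×ammine (neutral), 2×iodo (-1 each), 2×cyano (-1 each), 1×aqua (neutral); total -4. So Nb + (-4) = 1+, giving Nb = +5.
Ligands are named alphabetically: ammine before aqua before cyano before iodo.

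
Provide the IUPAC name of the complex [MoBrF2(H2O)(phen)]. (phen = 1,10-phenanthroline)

aquabromodifluoro(1,10-phenanthroline)molybdenum(III)

There is no counter-ion, so the complex is neutral overall.
Ligand charges: 1×bromo (-1 each), 1×aqua (neutral), 2×fluoro (-1 each), 1×1,10-phenanthroline (neutral); total -3. So Mo + (-3) = 0, giving Mo = +3.
Ligands are named alphabetically: aqua before bromo before fluoro before phenanthroline.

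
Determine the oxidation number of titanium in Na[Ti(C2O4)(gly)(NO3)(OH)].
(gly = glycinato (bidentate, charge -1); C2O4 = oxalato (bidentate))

1 sodium outside the brackets (+1 each) → the complex ion is 1−.
Ligand charges: 1×gly = -1; 1×C2O4 = -2; 1×NO3 = -1; 1×OH = -1; sum -5.
Ti + (-5) = 1− ⇒ Ti is +4.

+4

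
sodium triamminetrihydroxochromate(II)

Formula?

Ligands: 3 ammine (NH3, neutral), 3 hydroxo (OH, -1). Ligand charge sum = -3.
With Cr in oxidation state +2, the complex ion is [Cr...]^1−.
Charge balance with sodium (+1) requires 1 complex ion per 1 sodium.

Na[Cr(NH3)3(OH)3]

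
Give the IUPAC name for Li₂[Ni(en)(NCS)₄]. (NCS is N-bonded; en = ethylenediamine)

lithium (ethylenediamine)tetraisothiocyanatonickelate(II)

The 2 lithium counter-ions carry a total charge of +2, so each complex ion is 2−.
Ligand charges: 4×isothiocyanato (-1 each), 1×ethylenediamine (neutral); total -4. So Ni + (-4) = 2−, giving Ni = +2.
Ligands are named alphabetically: ethylenediamine before isothiocyanato.
The complex ion is anionic, so nickel takes the -ate form nickelate(II).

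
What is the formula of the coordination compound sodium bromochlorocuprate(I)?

Ligands: 1 bromo (Br, -1), 1 chloro (Cl, -1). Ligand charge sum = -2.
With Cu in oxidation state +1, the complex ion is [Cu...]^1−.
Charge balance with sodium (+1) requires 1 complex ion per 1 sodium.

Na[CuBrCl]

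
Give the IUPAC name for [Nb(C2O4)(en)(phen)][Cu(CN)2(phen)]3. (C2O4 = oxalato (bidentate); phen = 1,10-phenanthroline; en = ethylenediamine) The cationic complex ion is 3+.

(ethylenediamine)oxalato(1,10-phenanthroline)niobium(V) dicyano(1,10-phenanthroline)cuprate(I)

Both ions are complex: the cation is named first with the plain metal name, the anion second with the -ate form; each ion's ligands are alphabetised independently.
The complex cation is given as 3+; its ligand charges sum to -2, so Nb = +5.
With 3 anions per cation, each anion must be 3/3 = 1−.
Anion: ligand charges sum to -2; for the ion to be 1−, Cu = +1.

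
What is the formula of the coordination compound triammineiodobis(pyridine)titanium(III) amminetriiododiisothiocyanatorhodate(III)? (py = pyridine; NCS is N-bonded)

Cation [Ti…]: ligand charges -1, Ti(III) ⇒ ion charge 2+.
Anion [Rh…]: ligand charges -5, Rh(III) ⇒ ion charge 2−.
One 2+ cation balances one 2− anion.

[TiI(NH3)3(py)2][RhI3(NCS)2(NH3)]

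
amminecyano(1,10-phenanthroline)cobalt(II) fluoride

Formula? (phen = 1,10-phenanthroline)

Ligands: 1 ammine (NH3, neutral), 1 1,10-phenanthroline (phen, neutral), 1 cyano (CN, -1). Ligand charge sum = -1.
With Co in oxidation state +2, the complex ion is [Co...]^1+.
Charge balance with fluoride (-1) requires 1 complex ion per 1 fluoride.

[Co(CN)(NH3)(phen)]F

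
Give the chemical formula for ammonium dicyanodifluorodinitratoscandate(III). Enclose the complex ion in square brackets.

Ligands: 2 fluoro (F, -1), 2 nitrato (NO3, -1), 2 cyano (CN, -1). Ligand charge sum = -6.
Charge balance with ammonium (+1) requires 1 complex ion per 3 ammonium.

(NH4)3[Sc(CN)2F2(NO3)2]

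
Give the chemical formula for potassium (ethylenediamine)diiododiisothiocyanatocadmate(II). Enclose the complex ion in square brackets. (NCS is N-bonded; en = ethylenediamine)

Ligands: 2 isothiocyanato (NCS, -1), 2 iodo (I, -1), 1 ethylenediamine (en, neutral). Ligand charge sum = -4.
With Cd in oxidation state +2, the complex ion is [Cd...]^2−.
Charge balance with potassium (+1) requires 1 complex ion per 2 potassium.

K2[Cd(en)I2(NCS)2]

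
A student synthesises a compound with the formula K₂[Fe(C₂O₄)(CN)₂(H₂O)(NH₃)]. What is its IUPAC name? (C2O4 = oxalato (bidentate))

potassium ammineaquadicyanooxalatoferrate(II)

The 2 potassium counter-ions carry a total charge of +2, so each complex ion is 2−.
Ligand charges: 1×ammine (neutral), 2×cyano (-1 each), 1×oxalato (-2 each), 1×aqua (neutral); total -4. So Fe + (-4) = 2−, giving Fe = +2.
Ligands are named alphabetically: ammine before aqua before cyano before oxalato.
The complex ion is anionic, so iron takes the -ate form ferrate(II).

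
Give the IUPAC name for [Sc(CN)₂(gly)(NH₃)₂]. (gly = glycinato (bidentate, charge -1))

There is no counter-ion, so the complex is neutral overall.
Ligand charges: 1×glycinato (-1 each), 2×ammine (neutral), 2×cyano (-1 each); total -3. So Sc + (-3) = 0, giving Sc = +3.
Ligands are named alphabetically: ammine before cyano before glycinato.

diamminedicyano(glycinato)scandium(III)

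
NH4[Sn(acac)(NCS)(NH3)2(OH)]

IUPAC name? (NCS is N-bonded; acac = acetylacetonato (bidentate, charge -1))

ammonium (acetylacetonato)diamminehydroxoisothiocyanatostannate(II)

The 1 ammonium counter-ion carries a total charge of +1, so each complex ion is 1−.
Ligand charges: 2×ammine (neutral), 1×hydroxo (-1 each), 1×isothiocyanato (-1 each), 1×acetylacetonato (-1 each); total -3. So Sn + (-3) = 1−, giving Sn = +2.
Ligands are named alphabetically: acetylacetonato before ammine before hydroxo before isothiocyanato.
The complex ion is anionic, so tin takes the -ate form stannate(II).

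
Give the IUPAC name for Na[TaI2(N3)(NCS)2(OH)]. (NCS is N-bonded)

The 1 sodium counter-ion carries a total charge of +1, so each complex ion is 1−.
Ligand charges: 1×hydroxo (-1 each), 2×iodo (-1 each), 1×azido (-1 each), 2×isothiocyanato (-1 each); total -6. So Ta + (-6) = 1−, giving Ta = +5.
The complex ion is anionic, so tantalum takes the -ate form tantalate(V).

sodium azidohydroxodiiododiisothiocyanatotantalate(V)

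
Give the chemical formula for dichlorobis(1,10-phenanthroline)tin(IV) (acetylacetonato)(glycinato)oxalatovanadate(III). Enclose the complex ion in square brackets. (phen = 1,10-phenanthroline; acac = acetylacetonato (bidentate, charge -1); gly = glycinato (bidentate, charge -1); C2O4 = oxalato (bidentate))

[SnCl2(phen)2][V(acac)(C2O4)(gly)]2

Cation [Sn…]: ligand charges -2, Sn(IV) ⇒ ion charge 2+.
Anion [V…]: ligand charges -4, V(III) ⇒ ion charge 1−.
One 2+ cation requires 2 of the 1− anion.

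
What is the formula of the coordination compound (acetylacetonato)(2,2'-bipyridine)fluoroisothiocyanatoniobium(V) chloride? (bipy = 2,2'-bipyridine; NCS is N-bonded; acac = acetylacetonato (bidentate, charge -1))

[Nb(acac)(bipy)F(NCS)]Cl2

Ligands: 1 2,2'-bipyridine (bipy, neutral), 1 fluoro (F, -1), 1 isothiocyanato (NCS, -1), 1 acetylacetonato (acac, -1). Ligand charge sum = -3.
With Nb in oxidation state +5, the complex ion is [Nb...]^2+.
Charge balance with chloride (-1) requires 1 complex ion per 2 chloride.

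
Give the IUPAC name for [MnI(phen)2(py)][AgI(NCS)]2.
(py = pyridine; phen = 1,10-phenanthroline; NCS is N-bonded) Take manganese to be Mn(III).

Both ions are complex: the cation is named first with the plain metal name, the anion second with the -ate form; each ion's ligands are alphabetised independently.
Mn is given as +3; the cation's ligand charges sum to -1, so the complex cation is 2+.
With 2 anions per cation, each anion must be 2/2 = 1−.
Anion: ligand charges sum to -2; for the ion to be 1−, Ag = +1.

iodobis(1,10-phenanthroline)(pyridine)manganese(III) iodoisothiocyanatoargentate(I)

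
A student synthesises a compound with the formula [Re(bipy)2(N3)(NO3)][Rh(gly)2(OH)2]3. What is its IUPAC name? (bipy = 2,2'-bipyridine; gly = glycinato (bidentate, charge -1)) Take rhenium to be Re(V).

Re is given as +5; the cation's ligand charges sum to -2, so the complex cation is 3+.
With 3 anions per cation, each anion must be 3/3 = 1−.
Anion: ligand charges sum to -4; for the ion to be 1−, Rh = +3.

azidobis(2,2'-bipyridine)nitratorhenium(V) bis(glycinato)dihydroxorhodate(III)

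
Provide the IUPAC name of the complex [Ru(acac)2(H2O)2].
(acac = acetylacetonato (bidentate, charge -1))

bis(acetylacetonato)diaquaruthenium(II)

There is no counter-ion, so the complex is neutral overall.
Ligand charges: 2×acetylacetonato (-1 each), 2×aqua (neutral); total -2. So Ru + (-2) = 0, giving Ru = +2.
Ligands are named alphabetically: acetylacetonato before aqua.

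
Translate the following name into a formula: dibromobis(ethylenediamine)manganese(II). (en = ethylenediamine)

[MnBr2(en)2]

Ligands: 2 bromo (Br, -1), 2 ethylenediamine (en, neutral). Ligand charge sum = -2.
With Mn in oxidation state +2, the complex ion is [Mn...].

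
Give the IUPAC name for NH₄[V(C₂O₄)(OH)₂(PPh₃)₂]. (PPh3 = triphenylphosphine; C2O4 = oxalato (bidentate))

ammonium dihydroxooxalatobis(triphenylphosphine)vanadate(III)

The 1 ammonium counter-ion carries a total charge of +1, so each complex ion is 1−.
Ligand charges: 2×triphenylphosphine (neutral), 1×oxalato (-2 each), 2×hydroxo (-1 each); total -4. So V + (-4) = 1−, giving V = +3.
Ligands are named alphabetically: hydroxo before oxalato before triphenylphosphine.
The complex ion is anionic, so vanadium takes the -ate form vanadate(III).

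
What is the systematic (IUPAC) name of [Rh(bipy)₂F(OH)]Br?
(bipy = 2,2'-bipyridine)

The 1 bromide counter-ion carries a total charge of -1, so each complex ion is 1+.
Ligand charges: 1×fluoro (-1 each), 1×hydroxo (-1 each), 2×2,2'-bipyridine (neutral); total -2. So Rh + (-2) = 1+, giving Rh = +3.
Ligands are named alphabetically: bipyridine before fluoro before hydroxo.

bis(2,2'-bipyridine)fluorohydroxorhodium(III) bromide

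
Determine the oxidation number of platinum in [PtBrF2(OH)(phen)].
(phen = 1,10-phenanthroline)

+4

No counter-ion: the bracketed complex is neutral.
Ligand charges: 2×F = -2; 1×phen neutral; 1×Br = -1; 1×OH = -1; sum -4.
Pt + (-4) = 0 ⇒ Pt is +4.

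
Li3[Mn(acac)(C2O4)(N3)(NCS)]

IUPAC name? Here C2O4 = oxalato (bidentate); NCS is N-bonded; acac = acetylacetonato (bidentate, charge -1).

lithium (acetylacetonato)azidoisothiocyanatooxalatomanganate(II)

The 3 lithium counter-ions carry a total charge of +3, so each complex ion is 3−.
Ligand charges: 1×oxalato (-2 each), 1×isothiocyanato (-1 each), 1×azido (-1 each), 1×acetylacetonato (-1 each); total -5. So Mn + (-5) = 3−, giving Mn = +2.
Ligands are named alphabetically: acetylacetonato before azido before isothiocyanato before oxalato.
The complex ion is anionic, so manganese takes the -ate form manganate(II).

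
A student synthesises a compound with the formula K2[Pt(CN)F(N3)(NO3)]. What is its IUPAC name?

potassium azidocyanofluoronitratoplatinate(II)

The 2 potassium counter-ions carry a total charge of +2, so each complex ion is 2−.
Ligand charges: 1×cyano (-1 each), 1×azido (-1 each), 1×nitrato (-1 each), 1×fluoro (-1 each); total -4. So Pt + (-4) = 2−, giving Pt = +2.
The complex ion is anionic, so platinum takes the -ate form platinate(II).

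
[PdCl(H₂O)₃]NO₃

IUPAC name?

triaquachloropalladium(II) nitrate

The 1 nitrate counter-ion carries a total charge of -1, so each complex ion is 1+.
Ligand charges: 1×chloro (-1 each), 3×aqua (neutral); total -1. So Pd + (-1) = 1+, giving Pd = +2.
Ligands are named alphabetically: aqua before chloro.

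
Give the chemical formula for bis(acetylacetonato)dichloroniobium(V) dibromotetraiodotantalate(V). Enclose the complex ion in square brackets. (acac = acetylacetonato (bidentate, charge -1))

Cation [Nb…]: ligand charges -4, Nb(V) ⇒ ion charge 1+.
Anion [Ta…]: ligand charges -6, Ta(V) ⇒ ion charge 1−.
One 1+ cation balances one 1− anion.

[Nb(acac)2Cl2][TaBr2I4]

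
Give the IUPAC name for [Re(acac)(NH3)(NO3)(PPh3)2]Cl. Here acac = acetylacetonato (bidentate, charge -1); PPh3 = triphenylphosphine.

The 1 chloride counter-ion carries a total charge of -1, so each complex ion is 1+.
Ligand charges: 1×acetylacetonato (-1 each), 1×nitrato (-1 each), 2×triphenylphosphine (neutral), 1×ammine (neutral); total -2. So Re + (-2) = 1+, giving Re = +3.
Ligands are named alphabetically: acetylacetonato before ammine before nitrato before triphenylphosphine.

(acetylacetonato)amminenitratobis(triphenylphosphine)rhenium(III) chloride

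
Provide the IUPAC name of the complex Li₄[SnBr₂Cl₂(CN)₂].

lithium dibromodichlorodicyanostannate(II)

The 4 lithium counter-ions carry a total charge of +4, so each complex ion is 4−.
Ligand charges: 2×bromo (-1 each), 2×chloro (-1 each), 2×cyano (-1 each); total -6. So Sn + (-6) = 4−, giving Sn = +2.
Ligands are named alphabetically: bromo before chloro before cyano.
The complex ion is anionic, so tin takes the -ate form stannate(II).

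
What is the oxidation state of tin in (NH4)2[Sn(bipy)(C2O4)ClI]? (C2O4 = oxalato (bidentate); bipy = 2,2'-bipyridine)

2 ammonium outside the brackets (+1 each) → the complex ion is 2−.
Ligand charges: 1×I = -1; 1×Cl = -1; 1×C2O4 = -2; 1×bipy neutral; sum -4.
Sn + (-4) = 2− ⇒ Sn is +2.

+2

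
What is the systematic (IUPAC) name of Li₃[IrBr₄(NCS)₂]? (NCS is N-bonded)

lithium tetrabromodiisothiocyanatoiridate(III)

The 3 lithium counter-ions carry a total charge of +3, so each complex ion is 3−.
Ligand charges: 2×isothiocyanato (-1 each), 4×bromo (-1 each); total -6. So Ir + (-6) = 3−, giving Ir = +3.
The complex ion is anionic, so iridium takes the -ate form iridate(III).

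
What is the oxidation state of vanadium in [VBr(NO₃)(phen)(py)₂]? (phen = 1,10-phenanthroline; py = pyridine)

+2

No counter-ion: the bracketed complex is neutral.
Ligand charges: 1×NO3 = -1; 1×phen neutral; 1×Br = -1; 2×py neutral; sum -2.
V + (-2) = 0 ⇒ V is +2.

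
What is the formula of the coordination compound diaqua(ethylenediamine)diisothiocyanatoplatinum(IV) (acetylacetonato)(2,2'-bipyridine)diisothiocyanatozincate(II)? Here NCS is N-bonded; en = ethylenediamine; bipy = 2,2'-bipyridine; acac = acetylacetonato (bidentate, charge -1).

Cation [Pt…]: ligand charges -2, Pt(IV) ⇒ ion charge 2+.
Anion [Zn…]: ligand charges -3, Zn(II) ⇒ ion charge 1−.
One 2+ cation requires 2 of the 1− anion.

[Pt(en)(H2O)2(NCS)2][Zn(acac)(bipy)(NCS)2]2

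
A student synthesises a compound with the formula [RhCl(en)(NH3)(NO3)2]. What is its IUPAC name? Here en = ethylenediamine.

amminechloro(ethylenediamine)dinitratorhodium(III)

There is no counter-ion, so the complex is neutral overall.
Ligand charges: 2×nitrato (-1 each), 1×ethylenediamine (neutral), 1×chloro (-1 each), 1×ammine (neutral); total -3. So Rh + (-3) = 0, giving Rh = +3.
Ligands are named alphabetically: ammine before chloro before ethylenediamine before nitrato.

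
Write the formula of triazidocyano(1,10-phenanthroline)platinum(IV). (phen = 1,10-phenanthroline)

Ligands: 1 cyano (CN, -1), 1 1,10-phenanthroline (phen, neutral), 3 azido (N3, -1). Ligand charge sum = -4.
With Pt in oxidation state +4, the complex ion is [Pt...].

[Pt(CN)(N3)3(phen)]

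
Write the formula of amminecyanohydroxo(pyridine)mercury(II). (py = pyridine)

[Hg(CN)(NH3)(OH)(py)]

Ligands: 1 ammine (NH3, neutral), 1 pyridine (py, neutral), 1 cyano (CN, -1), 1 hydroxo (OH, -1). Ligand charge sum = -2.
With Hg in oxidation state +2, the complex ion is [Hg...].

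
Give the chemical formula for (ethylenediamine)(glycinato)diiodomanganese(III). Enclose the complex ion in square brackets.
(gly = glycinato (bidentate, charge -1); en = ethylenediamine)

[Mn(en)(gly)I2]

Ligands: 2 iodo (I, -1), 1 glycinato (gly, -1), 1 ethylenediamine (en, neutral). Ligand charge sum = -3.
With Mn in oxidation state +3, the complex ion is [Mn...].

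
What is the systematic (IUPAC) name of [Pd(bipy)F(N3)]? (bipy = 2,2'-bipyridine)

There is no counter-ion, so the complex is neutral overall.
Ligand charges: 1×azido (-1 each), 1×2,2'-bipyridine (neutral), 1×fluoro (-1 each); total -2. So Pd + (-2) = 0, giving Pd = +2.
Ligands are named alphabetically: azido before bipyridine before fluoro.

azido(2,2'-bipyridine)fluoropalladium(II)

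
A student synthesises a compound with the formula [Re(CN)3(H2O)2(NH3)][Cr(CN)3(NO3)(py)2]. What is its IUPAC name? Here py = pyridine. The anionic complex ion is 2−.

amminediaquatricyanorhenium(V) tricyanonitratobis(pyridine)chromate(II)

Both ions are complex: the cation is named first with the plain metal name, the anion second with the -ate form; each ion's ligands are alphabetised independently.
The complex anion is given as 2−; its ligand charges sum to -4, so Cr = +2.
A 1:1 salt means the cation carries the equal and opposite charge, 2+.
Cation: ligand charges sum to -3; for the ion to be 2+, Re = +5.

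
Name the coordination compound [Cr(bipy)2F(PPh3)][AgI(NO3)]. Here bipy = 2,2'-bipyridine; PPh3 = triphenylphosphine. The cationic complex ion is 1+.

Both ions are complex: the cation is named first with the plain metal name, the anion second with the -ate form; each ion's ligands are alphabetised independently.
The complex cation is given as 1+; its ligand charges sum to -1, so Cr = +2.
A 1:1 salt means the anion carries the equal and opposite charge, 1−.
Anion: ligand charges sum to -2; for the ion to be 1−, Ag = +1.

bis(2,2'-bipyridine)fluoro(triphenylphosphine)chromium(II) iodonitratoargentate(I)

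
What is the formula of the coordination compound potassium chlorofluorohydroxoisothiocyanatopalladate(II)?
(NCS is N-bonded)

Ligands: 1 isothiocyanato (NCS, -1), 1 hydroxo (OH, -1), 1 chloro (Cl, -1), 1 fluoro (F, -1). Ligand charge sum = -4.
With Pd in oxidation state +2, the complex ion is [Pd...]^2−.
Charge balance with potassium (+1) requires 1 complex ion per 2 potassium.

K2[PdClF(NCS)(OH)]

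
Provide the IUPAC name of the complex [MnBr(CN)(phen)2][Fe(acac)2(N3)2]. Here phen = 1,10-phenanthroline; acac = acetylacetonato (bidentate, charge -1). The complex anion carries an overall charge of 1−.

bromocyanobis(1,10-phenanthroline)manganese(III) bis(acetylacetonato)diazidoferrate(III)

Both ions are complex: the cation is named first with the plain metal name, the anion second with the -ate form; each ion's ligands are alphabetised independently.
The complex anion is given as 1−; its ligand charges sum to -4, so Fe = +3.
A 1:1 salt means the cation carries the equal and opposite charge, 1+.
Cation: ligand charges sum to -2; for the ion to be 1+, Mn = +3.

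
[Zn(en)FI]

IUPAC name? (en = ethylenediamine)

There is no counter-ion, so the complex is neutral overall.
Ligand charges: 1×iodo (-1 each), 1×ethylenediamine (neutral), 1×fluoro (-1 each); total -2. So Zn + (-2) = 0, giving Zn = +2.
Ligands are named alphabetically: ethylenediamine before fluoro before iodo.

(ethylenediamine)fluoroiodozinc(II)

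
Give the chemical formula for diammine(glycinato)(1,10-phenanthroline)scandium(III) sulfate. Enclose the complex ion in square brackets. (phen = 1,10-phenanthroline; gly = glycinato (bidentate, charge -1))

Ligands: 1 1,10-phenanthroline (phen, neutral), 1 glycinato (gly, -1), 2 ammine (NH3, neutral). Ligand charge sum = -1.
With Sc in oxidation state +3, the complex ion is [Sc...]^2+.
Charge balance with sulfate (-2) requires 1 complex ion per 1 sulfate.

[Sc(gly)(NH3)2(phen)]SO4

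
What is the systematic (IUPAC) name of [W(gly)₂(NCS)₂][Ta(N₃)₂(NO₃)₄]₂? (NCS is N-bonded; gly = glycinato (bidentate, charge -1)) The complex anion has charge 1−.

Both ions are complex: the cation is named first with the plain metal name, the anion second with the -ate form; each ion's ligands are alphabetised independently.
The complex anion is given as 1−; its ligand charges sum to -6, so Ta = +5.
With 2 anions per cation, the cation must be 2×1 = 2+.
Cation: ligand charges sum to -4; for the ion to be 2+, W = +6.

bis(glycinato)diisothiocyanatotungsten(VI) diazidotetranitratotantalate(V)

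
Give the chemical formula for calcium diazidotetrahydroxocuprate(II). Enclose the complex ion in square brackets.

Ca2[Cu(N3)2(OH)4]

Ligands: 2 azido (N3, -1), 4 hydroxo (OH, -1). Ligand charge sum = -6.
Charge balance with calcium (+2) requires 1 complex ion per 2 calcium.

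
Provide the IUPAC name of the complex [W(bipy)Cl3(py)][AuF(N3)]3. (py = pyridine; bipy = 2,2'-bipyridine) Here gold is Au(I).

Au is given as +1; the anion's ligand charges sum to -2, so the complex anion is 1−.
With 3 anions per cation, the cation must be 3×1 = 3+.
Cation: ligand charges sum to -3; for the ion to be 3+, W = +6.

(2,2'-bipyridine)trichloro(pyridine)tungsten(VI) azidofluoroaurate(I)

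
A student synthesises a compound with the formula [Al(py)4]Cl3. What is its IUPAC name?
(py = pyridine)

The 3 chloride counter-ions carry a total charge of -3, so each complex ion is 3+.
Ligand charges: 4×pyridine (neutral); total 0. So Al + (0) = 3+, giving Al = +3.

tetrakis(pyridine)aluminium(III) chloride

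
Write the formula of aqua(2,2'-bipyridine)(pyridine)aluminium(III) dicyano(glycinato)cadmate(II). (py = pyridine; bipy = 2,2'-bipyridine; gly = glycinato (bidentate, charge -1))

Cation [Al…]: ligand charges 0, Al(III) ⇒ ion charge 3+.
Anion [Cd…]: ligand charges -3, Cd(II) ⇒ ion charge 1−.
One 3+ cation requires 3 of the 1− anion.

[Al(bipy)(H2O)(py)][Cd(CN)2(gly)]3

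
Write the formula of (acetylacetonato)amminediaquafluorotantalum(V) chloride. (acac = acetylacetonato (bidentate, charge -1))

[Ta(acac)F(H2O)2(NH3)]Cl3

Ligands: 1 ammine (NH3, neutral), 1 acetylacetonato (acac, -1), 2 aqua (H2O, neutral), 1 fluoro (F, -1). Ligand charge sum = -2.
With Ta in oxidation state +5, the complex ion is [Ta...]^3+.
Charge balance with chloride (-1) requires 1 complex ion per 3 chloride.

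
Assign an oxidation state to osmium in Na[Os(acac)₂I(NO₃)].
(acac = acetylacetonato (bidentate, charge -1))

1 sodium outside the brackets (+1 each) → the complex ion is 1−.
Ligand charges: 2×acac = -2; 1×I = -1; 1×NO3 = -1; sum -4.
Os + (-4) = 1− ⇒ Os is +3.

+3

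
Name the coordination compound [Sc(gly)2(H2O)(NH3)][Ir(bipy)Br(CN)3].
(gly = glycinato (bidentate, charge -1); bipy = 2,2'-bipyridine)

Both ions are complex: the cation is named first with the plain metal name, the anion second with the -ate form; each ion's ligands are alphabetised independently.
Scandium is always +3 in its complexes; the cation's ligand charges sum to -2, so the complex cation is 1+.
A 1:1 salt means the anion carries the equal and opposite charge, 1−.
Anion: ligand charges sum to -4; for the ion to be 1−, Ir = +3.

ammineaquabis(glycinato)scandium(III) (2,2'-bipyridine)bromotricyanoiridate(III)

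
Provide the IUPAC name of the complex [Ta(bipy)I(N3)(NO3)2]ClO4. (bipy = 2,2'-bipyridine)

azido(2,2'-bipyridine)iododinitratotantalum(V) perchlorate

The 1 perchlorate counter-ion carries a total charge of -1, so each complex ion is 1+.
Ligand charges: 1×2,2'-bipyridine (neutral), 2×nitrato (-1 each), 1×azido (-1 each), 1×iodo (-1 each); total -4. So Ta + (-4) = 1+, giving Ta = +5.
Ligands are named alphabetically: azido before bipyridine before iodo before nitrato.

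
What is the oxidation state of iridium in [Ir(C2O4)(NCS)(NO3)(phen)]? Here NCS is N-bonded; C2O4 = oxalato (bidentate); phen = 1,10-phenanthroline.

+4

No counter-ion: the bracketed complex is neutral.
Ligand charges: 1×NCS = -1; 1×C2O4 = -2; 1×NO3 = -1; 1×phen neutral; sum -4.
Ir + (-4) = 0 ⇒ Ir is +4.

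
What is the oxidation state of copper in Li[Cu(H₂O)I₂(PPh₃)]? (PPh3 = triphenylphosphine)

1 lithium outside the brackets (+1 each) → the complex ion is 1−.
Ligand charges: 1×H2O neutral; 2×I = -2; 1×PPh3 neutral; sum -2.
Cu + (-2) = 1− ⇒ Cu is +1.

+1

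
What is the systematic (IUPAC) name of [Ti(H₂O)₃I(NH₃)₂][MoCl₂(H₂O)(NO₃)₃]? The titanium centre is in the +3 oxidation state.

diamminetriaquaiodotitanium(III) aquadichlorotrinitratomolybdate(III)

Both ions are complex: the cation is named first with the plain metal name, the anion second with the -ate form; each ion's ligands are alphabetised independently.
Ti is given as +3; the cation's ligand charges sum to -1, so the complex cation is 2+.
A 1:1 salt means the anion carries the equal and opposite charge, 2−.
Anion: ligand charges sum to -5; for the ion to be 2−, Mo = +3.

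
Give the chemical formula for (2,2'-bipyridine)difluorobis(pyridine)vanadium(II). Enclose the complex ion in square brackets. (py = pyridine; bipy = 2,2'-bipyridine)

Ligands: 2 pyridine (py, neutral), 2 fluoro (F, -1), 1 2,2'-bipyridine (bipy, neutral). Ligand charge sum = -2.
With V in oxidation state +2, the complex ion is [V...].

[V(bipy)F2(py)2]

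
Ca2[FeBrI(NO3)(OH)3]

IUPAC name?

calcium bromotrihydroxoiodonitratoferrate(II)

The 2 calcium counter-ions carry a total charge of +4, so each complex ion is 4−.
Ligand charges: 1×bromo (-1 each), 3×hydroxo (-1 each), 1×nitrato (-1 each), 1×iodo (-1 each); total -6. So Fe + (-6) = 4−, giving Fe = +2.
The complex ion is anionic, so iron takes the -ate form ferrate(II).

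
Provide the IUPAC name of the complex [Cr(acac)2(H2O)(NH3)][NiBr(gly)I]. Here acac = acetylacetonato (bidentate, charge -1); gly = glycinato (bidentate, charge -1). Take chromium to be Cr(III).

bis(acetylacetonato)ammineaquachromium(III) bromo(glycinato)iodonickelate(II)

Both ions are complex: the cation is named first with the plain metal name, the anion second with the -ate form; each ion's ligands are alphabetised independently.
Cr is given as +3; the cation's ligand charges sum to -2, so the complex cation is 1+.
A 1:1 salt means the anion carries the equal and opposite charge, 1−.
Anion: ligand charges sum to -3; for the ion to be 1−, Ni = +2.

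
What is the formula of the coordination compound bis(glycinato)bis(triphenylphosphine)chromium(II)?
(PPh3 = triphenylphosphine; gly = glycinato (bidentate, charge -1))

Ligands: 2 triphenylphosphine (PPh3, neutral), 2 glycinato (gly, -1). Ligand charge sum = -2.
With Cr in oxidation state +2, the complex ion is [Cr...].

[Cr(gly)2(PPh3)2]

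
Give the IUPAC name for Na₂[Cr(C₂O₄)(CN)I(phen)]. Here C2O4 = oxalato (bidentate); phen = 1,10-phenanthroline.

The 2 sodium counter-ions carry a total charge of +2, so each complex ion is 2−.
Ligand charges: 1×oxalato (-2 each), 1×1,10-phenanthroline (neutral), 1×iodo (-1 each), 1×cyano (-1 each); total -4. So Cr + (-4) = 2−, giving Cr = +2.
Ligands are named alphabetically: cyano before iodo before oxalato before phenanthroline.
The complex ion is anionic, so chromium takes the -ate form chromate(II).

sodium cyanoiodooxalato(1,10-phenanthroline)chromate(II)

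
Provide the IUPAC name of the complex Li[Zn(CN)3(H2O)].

The 1 lithium counter-ion carries a total charge of +1, so each complex ion is 1−.
Ligand charges: 3×cyano (-1 each), 1×aqua (neutral); total -3. So Zn + (-3) = 1−, giving Zn = +2.
Ligands are named alphabetically: aqua before cyano.
The complex ion is anionic, so zinc takes the -ate form zincate(II).

lithium aquatricyanozincate(II)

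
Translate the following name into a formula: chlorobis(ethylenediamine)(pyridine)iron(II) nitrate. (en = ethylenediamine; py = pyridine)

[FeCl(en)2(py)]NO3

Ligands: 2 ethylenediamine (en, neutral), 1 chloro (Cl, -1), 1 pyridine (py, neutral). Ligand charge sum = -1.
With Fe in oxidation state +2, the complex ion is [Fe...]^1+.
Charge balance with nitrate (-1) requires 1 complex ion per 1 nitrate.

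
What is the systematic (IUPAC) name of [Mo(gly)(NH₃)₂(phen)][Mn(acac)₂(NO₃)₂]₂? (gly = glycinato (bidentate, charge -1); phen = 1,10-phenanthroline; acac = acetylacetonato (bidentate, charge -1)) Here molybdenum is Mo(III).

Mo is given as +3; the cation's ligand charges sum to -1, so the complex cation is 2+.
With 2 anions per cation, each anion must be 2/2 = 1−.
Anion: ligand charges sum to -4; for the ion to be 1−, Mn = +3.

diammine(glycinato)(1,10-phenanthroline)molybdenum(III) bis(acetylacetonato)dinitratomanganate(III)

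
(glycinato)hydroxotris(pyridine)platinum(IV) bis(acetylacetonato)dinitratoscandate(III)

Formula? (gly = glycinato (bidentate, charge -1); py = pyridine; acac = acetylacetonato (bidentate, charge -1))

[Pt(gly)(OH)(py)3][Sc(acac)2(NO3)2]2

Cation [Pt…]: ligand charges -2, Pt(IV) ⇒ ion charge 2+.
Anion [Sc…]: ligand charges -4, Sc(III) ⇒ ion charge 1−.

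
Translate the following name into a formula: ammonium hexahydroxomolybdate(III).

(NH4)3[Mo(OH)6]

Ligands: 6 hydroxo (OH, -1). Ligand charge sum = -6.
With Mo in oxidation state +3, the complex ion is [Mo...]^3−.
Charge balance with ammonium (+1) requires 1 complex ion per 3 ammonium.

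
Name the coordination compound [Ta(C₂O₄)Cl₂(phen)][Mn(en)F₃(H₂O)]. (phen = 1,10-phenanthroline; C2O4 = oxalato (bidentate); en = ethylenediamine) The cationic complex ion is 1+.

The complex cation is given as 1+; its ligand charges sum to -4, so Ta = +5.
A 1:1 salt means the anion carries the equal and opposite charge, 1−.
Anion: ligand charges sum to -3; for the ion to be 1−, Mn = +2.

dichlorooxalato(1,10-phenanthroline)tantalum(V) aqua(ethylenediamine)trifluoromanganate(II)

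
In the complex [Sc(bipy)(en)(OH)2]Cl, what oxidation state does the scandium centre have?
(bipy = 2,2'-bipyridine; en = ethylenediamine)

+3

1 chloride outside the brackets (-1 each) → the complex ion is 1+.
Ligand charges: 1×bipy neutral; 1×en neutral; 2×OH = -2; sum -2.
Sc + (-2) = 1+ ⇒ Sc is +3.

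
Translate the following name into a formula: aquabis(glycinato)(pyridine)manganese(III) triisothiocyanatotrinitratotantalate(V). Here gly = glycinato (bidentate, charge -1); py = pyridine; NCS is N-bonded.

Cation [Mn…]: ligand charges -2, Mn(III) ⇒ ion charge 1+.
Anion [Ta…]: ligand charges -6, Ta(V) ⇒ ion charge 1−.
One 1+ cation balances one 1− anion.

[Mn(gly)2(H2O)(py)][Ta(NCS)3(NO3)3]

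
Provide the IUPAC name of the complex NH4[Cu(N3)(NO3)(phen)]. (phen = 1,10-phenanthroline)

ammonium azidonitrato(1,10-phenanthroline)cuprate(I)

The 1 ammonium counter-ion carries a total charge of +1, so each complex ion is 1−.
Ligand charges: 1×azido (-1 each), 1×nitrato (-1 each), 1×1,10-phenanthroline (neutral); total -2. So Cu + (-2) = 1−, giving Cu = +1.
Ligands are named alphabetically: azido before nitrato before phenanthroline.
The complex ion is anionic, so copper takes the -ate form cuprate(I).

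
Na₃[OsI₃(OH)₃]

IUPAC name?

The 3 sodium counter-ions carry a total charge of +3, so each complex ion is 3−.
Ligand charges: 3×iodo (-1 each), 3×hydroxo (-1 each); total -6. So Os + (-6) = 3−, giving Os = +3.
Ligands are named alphabetically: hydroxo before iodo.
The complex ion is anionic, so osmium takes the -ate form osmate(III).

sodium trihydroxotriiodoosmate(III)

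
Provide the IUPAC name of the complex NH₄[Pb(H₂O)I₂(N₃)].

ammonium aquaazidodiiodoplumbate(II)

The 1 ammonium counter-ion carries a total charge of +1, so each complex ion is 1−.
Ligand charges: 2×iodo (-1 each), 1×aqua (neutral), 1×azido (-1 each); total -3. So Pb + (-3) = 1−, giving Pb = +2.
The complex ion is anionic, so lead takes the -ate form plumbate(II).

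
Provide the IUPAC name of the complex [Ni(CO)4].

There is no counter-ion, so the complex is neutral overall.
Ligand charges: 4×carbonyl (neutral); total 0. So Ni + (0) = 0, giving Ni = 0.

tetracarbonylnickel(0)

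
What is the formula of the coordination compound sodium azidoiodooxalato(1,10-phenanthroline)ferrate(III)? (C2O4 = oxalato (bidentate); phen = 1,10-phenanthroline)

Na[Fe(C2O4)I(N3)(phen)]

Ligands: 1 iodo (I, -1), 1 azido (N3, -1), 1 oxalato (C2O4, -2), 1 1,10-phenanthroline (phen, neutral). Ligand charge sum = -4.
Charge balance with sodium (+1) requires 1 complex ion per 1 sodium.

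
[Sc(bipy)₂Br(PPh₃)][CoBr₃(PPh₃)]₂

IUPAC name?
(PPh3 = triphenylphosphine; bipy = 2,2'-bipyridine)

Both ions are complex: the cation is named first with the plain metal name, the anion second with the -ate form; each ion's ligands are alphabetised independently.
Scandium is always +3 in its complexes; the cation's ligand charges sum to -1, so the complex cation is 2+.
With 2 anions per cation, each anion must be 2/2 = 1−.
Anion: ligand charges sum to -3; for the ion to be 1−, Co = +2.

bis(2,2'-bipyridine)bromo(triphenylphosphine)scandium(III) tribromo(triphenylphosphine)cobaltate(II)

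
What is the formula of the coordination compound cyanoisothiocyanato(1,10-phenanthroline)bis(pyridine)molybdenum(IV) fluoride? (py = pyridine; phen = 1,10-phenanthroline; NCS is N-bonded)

[Mo(CN)(NCS)(phen)(py)2]F2

Ligands: 2 pyridine (py, neutral), 1 1,10-phenanthroline (phen, neutral), 1 isothiocyanato (NCS, -1), 1 cyano (CN, -1). Ligand charge sum = -2.
Charge balance with fluoride (-1) requires 1 complex ion per 2 fluoride.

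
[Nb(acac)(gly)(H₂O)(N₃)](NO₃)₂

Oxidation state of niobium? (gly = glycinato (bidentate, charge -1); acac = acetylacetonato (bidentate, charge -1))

+5

2 nitrate outside the brackets (-1 each) → the complex ion is 2+.
Ligand charges: 1×gly = -1; 1×N3 = -1; 1×H2O neutral; 1×acac = -1; sum -3.
Nb + (-3) = 2+ ⇒ Nb is +5.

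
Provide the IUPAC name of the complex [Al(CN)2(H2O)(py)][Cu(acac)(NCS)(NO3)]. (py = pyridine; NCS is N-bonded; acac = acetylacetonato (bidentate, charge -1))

Both ions are complex: the cation is named first with the plain metal name, the anion second with the -ate form; each ion's ligands are alphabetised independently.
Aluminium is always +3 in its complexes; the cation's ligand charges sum to -2, so the complex cation is 1+.
A 1:1 salt means the anion carries the equal and opposite charge, 1−.
Anion: ligand charges sum to -3; for the ion to be 1−, Cu = +2.

aquadicyano(pyridine)aluminium(III) (acetylacetonato)isothiocyanatonitratocuprate(II)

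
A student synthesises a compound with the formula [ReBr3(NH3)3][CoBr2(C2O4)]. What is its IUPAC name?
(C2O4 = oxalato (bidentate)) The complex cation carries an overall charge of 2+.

Both ions are complex: the cation is named first with the plain metal name, the anion second with the -ate form; each ion's ligands are alphabetised independently.
The complex cation is given as 2+; its ligand charges sum to -3, so Re = +5.
A 1:1 salt means the anion carries the equal and opposite charge, 2−.
Anion: ligand charges sum to -4; for the ion to be 2−, Co = +2.

triamminetribromorhenium(V) dibromooxalatocobaltate(II)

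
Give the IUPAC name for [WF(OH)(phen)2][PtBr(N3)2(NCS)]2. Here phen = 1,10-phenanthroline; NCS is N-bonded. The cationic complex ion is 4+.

fluorohydroxobis(1,10-phenanthroline)tungsten(VI) diazidobromoisothiocyanatoplatinate(II)

Both ions are complex: the cation is named first with the plain metal name, the anion second with the -ate form; each ion's ligands are alphabetised independently.
The complex cation is given as 4+; its ligand charges sum to -2, so W = +6.
With 2 anions per cation, each anion must be 4/2 = 2−.
Anion: ligand charges sum to -4; for the ion to be 2−, Pt = +2.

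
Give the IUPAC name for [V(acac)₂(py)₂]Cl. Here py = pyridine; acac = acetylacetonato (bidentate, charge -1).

bis(acetylacetonato)bis(pyridine)vanadium(III) chloride

The 1 chloride counter-ion carries a total charge of -1, so each complex ion is 1+.
Ligand charges: 2×pyridine (neutral), 2×acetylacetonato (-1 each); total -2. So V + (-2) = 1+, giving V = +3.
Ligands are named alphabetically: acetylacetonato before pyridine.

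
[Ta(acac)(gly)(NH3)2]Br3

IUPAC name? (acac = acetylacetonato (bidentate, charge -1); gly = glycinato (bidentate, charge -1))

(acetylacetonato)diammine(glycinato)tantalum(V) bromide

The 3 bromide counter-ions carry a total charge of -3, so each complex ion is 3+.
Ligand charges: 1×acetylacetonato (-1 each), 1×glycinato (-1 each), 2×ammine (neutral); total -2. So Ta + (-2) = 3+, giving Ta = +5.
Ligands are named alphabetically: acetylacetonato before ammine before glycinato.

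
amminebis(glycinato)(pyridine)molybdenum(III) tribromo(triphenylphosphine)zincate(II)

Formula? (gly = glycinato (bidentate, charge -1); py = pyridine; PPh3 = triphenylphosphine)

Cation [Mo…]: ligand charges -2, Mo(III) ⇒ ion charge 1+.
Anion [Zn…]: ligand charges -3, Zn(II) ⇒ ion charge 1−.
One 1+ cation balances one 1− anion.

[Mo(gly)2(NH3)(py)][ZnBr3(PPh3)]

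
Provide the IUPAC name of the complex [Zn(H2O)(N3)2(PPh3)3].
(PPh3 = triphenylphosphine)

aquadiazidotris(triphenylphosphine)zinc(II)

There is no counter-ion, so the complex is neutral overall.
Ligand charges: 3×triphenylphosphine (neutral), 2×azido (-1 each), 1×aqua (neutral); total -2. So Zn + (-2) = 0, giving Zn = +2.
Ligands are named alphabetically: aqua before azido before triphenylphosphine.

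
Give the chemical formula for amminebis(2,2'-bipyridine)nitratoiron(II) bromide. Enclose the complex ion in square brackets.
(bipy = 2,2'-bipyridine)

[Fe(bipy)2(NH3)(NO3)]Br

Ligands: 1 ammine (NH3, neutral), 1 nitrato (NO3, -1), 2 2,2'-bipyridine (bipy, neutral). Ligand charge sum = -1.
Charge balance with bromide (-1) requires 1 complex ion per 1 bromide.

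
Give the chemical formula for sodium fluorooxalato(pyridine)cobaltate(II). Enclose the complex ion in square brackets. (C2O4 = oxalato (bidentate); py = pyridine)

Ligands: 1 oxalato (C2O4, -2), 1 fluoro (F, -1), 1 pyridine (py, neutral). Ligand charge sum = -3.
With Co in oxidation state +2, the complex ion is [Co...]^1−.
Charge balance with sodium (+1) requires 1 complex ion per 1 sodium.

Na[Co(C2O4)F(py)]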